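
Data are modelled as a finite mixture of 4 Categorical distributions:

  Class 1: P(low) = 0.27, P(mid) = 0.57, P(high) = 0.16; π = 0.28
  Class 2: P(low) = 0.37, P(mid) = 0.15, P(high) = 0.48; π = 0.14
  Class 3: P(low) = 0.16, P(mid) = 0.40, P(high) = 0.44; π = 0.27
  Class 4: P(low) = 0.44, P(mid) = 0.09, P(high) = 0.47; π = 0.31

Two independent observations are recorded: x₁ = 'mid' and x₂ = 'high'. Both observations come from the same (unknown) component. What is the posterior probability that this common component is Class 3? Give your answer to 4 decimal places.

0.4937

P(component k | x) = P(Z=k)·f_k(x) / marginal(x), where marginal(x) = Σ_j P(Z=j)·f_j(x).
Since both observations come from the same component, the likelihood for component k is f_k(x₁)·f_k(x₂).
  L_1 = [0.57] × [0.16] = 0.0912
  L_2 = [0.15] × [0.48] = 0.072
  L_3 = [0.4] × [0.44] = 0.176
  L_4 = [0.09] × [0.47] = 0.0423
Prior × likelihood for each component:
  P(Z=1)·L_1 = 0.28 × 0.0912 = 0.025536
  P(Z=2)·L_2 = 0.14 × 0.072 = 0.01008
  P(Z=3)·L_3 = 0.27 × 0.176 = 0.04752
  P(Z=4)·L_4 = 0.31 × 0.0423 = 0.013113
Normaliser: 0.025536 + 0.01008 + 0.04752 + 0.013113 = 0.096249
P(Class 3 | data) = 0.04752 / 0.096249 ≈ 0.4937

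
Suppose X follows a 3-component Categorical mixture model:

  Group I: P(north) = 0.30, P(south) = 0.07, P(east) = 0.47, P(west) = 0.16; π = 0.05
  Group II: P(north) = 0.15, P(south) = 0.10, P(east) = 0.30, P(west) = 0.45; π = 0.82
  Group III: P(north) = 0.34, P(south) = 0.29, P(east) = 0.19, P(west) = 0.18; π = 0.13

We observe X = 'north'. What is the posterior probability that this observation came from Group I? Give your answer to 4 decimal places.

P(component k | x) = π_k·f_k(x) / marginal(x), where marginal(x) = Σ_j π_j·f_j(x).
Evaluate each component's likelihood at the observed value:
  L_I = P(north | comp) = 0.30
  L_II = P(north | comp) = 0.15
  L_III = P(north | comp) = 0.34
Unnormalised posteriors:
  π_I·L_I = 0.05 × 0.3 = 0.015
  π_II·L_II = 0.82 × 0.15 = 0.123
  π_III·L_III = 0.13 × 0.34 = 0.0442
Sum: 0.015 + 0.123 + 0.0442 = 0.1822
Responsibility of Group I: 0.015 / 0.1822 ≈ 0.0823

0.0823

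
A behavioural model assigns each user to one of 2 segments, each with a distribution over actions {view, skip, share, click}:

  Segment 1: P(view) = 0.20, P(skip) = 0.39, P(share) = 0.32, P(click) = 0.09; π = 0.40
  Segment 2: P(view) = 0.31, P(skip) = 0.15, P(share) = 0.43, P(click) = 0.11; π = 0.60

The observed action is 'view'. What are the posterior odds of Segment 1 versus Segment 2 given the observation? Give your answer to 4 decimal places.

Posterior odds = (P(Z=i) f_i(x)) / (P(Z=j) f_j(x)); the normalising sum cancels.
Categorical probabilities:
  L_1 = P(view | comp) = 0.20
  L_2 = P(view | comp) = 0.31
Posterior odds = (P(Z=1)·L_1) / (P(Z=2)·L_2) = (0.40·0.2) / (0.60·0.31) = 0.08 / 0.186 ≈ 0.4301

0.4301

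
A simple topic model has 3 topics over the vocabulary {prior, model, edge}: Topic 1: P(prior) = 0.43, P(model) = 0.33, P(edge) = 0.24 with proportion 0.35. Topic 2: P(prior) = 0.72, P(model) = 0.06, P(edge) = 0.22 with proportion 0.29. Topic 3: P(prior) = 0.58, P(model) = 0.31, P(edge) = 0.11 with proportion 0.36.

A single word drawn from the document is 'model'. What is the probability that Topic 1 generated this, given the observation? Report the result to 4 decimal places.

0.4724

By Bayes' theorem, P(k | x) = w_k f_k(x) / Σ_j w_j f_j(x).
Categorical probabilities:
  p_1 = 0.33
  p_2 = 0.06
  p_3 = 0.31
Weight by the priors:
  w_1·p_1 = 0.35 × 0.33 = 0.1155
  w_2·p_2 = 0.29 × 0.06 = 0.0174
  w_3·p_3 = 0.36 × 0.31 = 0.1116
Sum: 0.1155 + 0.0174 + 0.1116 = 0.2445
P(Topic 1 | data) ≈ 0.4724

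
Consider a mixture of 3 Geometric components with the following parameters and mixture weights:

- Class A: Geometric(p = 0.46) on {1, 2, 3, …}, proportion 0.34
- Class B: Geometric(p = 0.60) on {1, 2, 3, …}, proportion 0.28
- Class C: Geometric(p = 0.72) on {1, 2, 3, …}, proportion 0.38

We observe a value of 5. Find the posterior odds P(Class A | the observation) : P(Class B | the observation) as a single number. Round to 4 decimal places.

The posterior odds equal the prior odds times the likelihood ratio: (P(Z=i)/P(Z=j))·(f_i(x)/f_j(x)).
Geometric probabilities:
  f_A = 0.46·(1−0.46)^4 = 0.46·0.0850306 = 0.0391141
  f_B = 0.60·(1−0.60)^4 = 0.60·0.0256 = 0.01536
  f_C = 0.72·(1−0.72)^4 = 0.72·0.00614656 = 0.00442552
Posterior odds = (P(Z=A)·f_A) / (P(Z=B)·f_B) = (0.34·0.0391141) / (0.28·0.01536) = 0.0132988 / 0.0043008 ≈ 3.0922

3.0922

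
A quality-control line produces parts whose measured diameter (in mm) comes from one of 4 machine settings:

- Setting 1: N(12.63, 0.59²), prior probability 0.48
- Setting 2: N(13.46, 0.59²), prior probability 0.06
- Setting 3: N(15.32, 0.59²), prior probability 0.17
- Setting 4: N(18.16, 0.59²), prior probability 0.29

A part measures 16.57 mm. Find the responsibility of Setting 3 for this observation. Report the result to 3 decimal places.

0.701

Posterior ∝ prior × likelihood, so P(k | x) ∝ P(Z=k) f_k(x); normalise over all components.
Component likelihoods at x = 16.57 mm:
  L_1 = (1/(0.59·√(2π)))·exp(−(16.57−12.63)²/(2·0.59²)) = 0.676173·exp(-22.29762) = 1.40064e-10
  L_2 = (1/(0.59·√(2π)))·exp(−(16.57−13.46)²/(2·0.59²)) = 0.676173·exp(-13.89270) = 6.25941e-07
  L_3 = (1/(0.59·√(2π)))·exp(−(16.57−15.32)²/(2·0.59²)) = 0.676173·exp(-2.24433) = 0.0716736
  L_4 = (1/(0.59·√(2π)))·exp(−(16.57−18.16)²/(2·0.59²)) = 0.676173·exp(-3.63128) = 0.0179065
Prior × likelihood for each component:
  P(Z=1)·L_1 = 0.48 × 1.40064e-10 = 6.72307e-11
  P(Z=2)·L_2 = 0.06 × 6.25941e-07 = 3.75565e-08
  P(Z=3)·L_3 = 0.17 × 0.0716736 = 0.0121845
  P(Z=4)·L_4 = 0.29 × 0.0179065 = 0.00519289
Sum: 6.72307e-11 + 3.75565e-08 + 0.0121845 + 0.00519289 = 0.0173775
Responsibility of Setting 3: 0.0121845 / 0.0173775 ≈ 0.701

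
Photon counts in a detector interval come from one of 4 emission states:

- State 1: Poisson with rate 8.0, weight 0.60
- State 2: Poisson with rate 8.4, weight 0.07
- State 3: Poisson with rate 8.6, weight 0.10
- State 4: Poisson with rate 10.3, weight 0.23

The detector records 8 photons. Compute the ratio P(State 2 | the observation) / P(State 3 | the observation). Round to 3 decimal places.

The posterior odds equal the prior odds times the likelihood ratio: (w_i/w_j)·(f_i(x)/f_j(x)).
Evaluate each component's likelihood at the observed value:
  p_1 = e^(−8.0)·8.0^8/8! = 0.139587
  p_2 = e^(−8.4)·8.4^8/8! = 0.138242
  p_3 = e^(−8.6)·8.6^8/8! = 0.136626
  p_4 = e^(−10.3)·10.3^8/8! = 0.105668
Posterior odds = (w_2·p_2) / (w_3·p_3) = (0.07·0.138242) / (0.10·0.136626) = 0.00967694 / 0.0136626 ≈ 0.708

0.708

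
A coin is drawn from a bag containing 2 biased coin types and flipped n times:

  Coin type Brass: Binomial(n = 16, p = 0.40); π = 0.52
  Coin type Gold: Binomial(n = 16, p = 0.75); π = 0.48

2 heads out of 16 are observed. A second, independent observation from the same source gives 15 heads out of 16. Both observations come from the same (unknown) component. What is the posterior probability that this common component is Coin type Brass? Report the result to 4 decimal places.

P(component k | x) = π_k·f_k(x) / marginal(x), where marginal(x) = Σ_j π_j·f_j(x).
Since both observations come from the same component, the likelihood for component k is f_k(x₁)·f_k(x₂).
  p_Brass = [C(16,2)·0.40^2·0.60^14 = 120·0.16·0.000783642 = 0.0150459] × [1.03079e-05] = 1.55092e-07
  p_Gold = [C(16,2)·0.75^2·0.25^14 = 120·0.5625·3.72529e-09 = 2.51457e-07] × [0.0534538] = 1.34413e-08
Prior × likelihood for each component:
  π_Brass·p_Brass = 0.52 × 1.55092e-07 = 8.06479e-08
  π_Gold·p_Gold = 0.48 × 1.34413e-08 = 6.45185e-09
Normaliser: 8.06479e-08 + 6.45185e-09 = 8.70998e-08
So the posterior for Coin type Brass is 8.06479e-08 / 8.70998e-08 ≈ 0.9259.

0.9259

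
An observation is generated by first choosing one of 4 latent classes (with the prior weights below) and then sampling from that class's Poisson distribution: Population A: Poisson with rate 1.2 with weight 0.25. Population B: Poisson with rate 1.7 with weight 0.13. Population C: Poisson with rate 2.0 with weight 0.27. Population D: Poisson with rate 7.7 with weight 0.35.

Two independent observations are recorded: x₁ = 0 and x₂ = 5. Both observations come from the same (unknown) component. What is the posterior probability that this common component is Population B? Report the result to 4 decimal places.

P(component k | x) = π_k·f_k(x) / marginal(x), where marginal(x) = Σ_j π_j·f_j(x).
Since both observations come from the same component, the likelihood for component k is f_k(x₁)·f_k(x₂).
  p_A = [e^(−1.2)·1.2^0/0! = 0.301194] × [0.00624556] = 0.00188113
  p_B = [e^(−1.7)·1.7^0/0! = 0.182684] × [0.0216154] = 0.00394877
  p_C = [e^(−2.0)·2.0^0/0! = 0.135335] × [0.0360894] = 0.00488417
  p_D = [e^(−7.7)·7.7^0/0! = 0.000452827] × [0.102142] = 4.62527e-05
Multiply by the mixture weights:
  π_A·p_A = 0.25 × 0.00188113 = 0.000470282
  π_B·p_B = 0.13 × 0.00394877 = 0.00051334
  π_C·p_C = 0.27 × 0.00488417 = 0.00131873
  π_D·p_D = 0.35 × 4.62527e-05 = 1.61885e-05
Normaliser: 0.000470282 + 0.00051334 + 0.00131873 + 1.61885e-05 = 0.00231854
Responsibility of Population B: 0.00051334 / 0.00231854 ≈ 0.2214

0.2214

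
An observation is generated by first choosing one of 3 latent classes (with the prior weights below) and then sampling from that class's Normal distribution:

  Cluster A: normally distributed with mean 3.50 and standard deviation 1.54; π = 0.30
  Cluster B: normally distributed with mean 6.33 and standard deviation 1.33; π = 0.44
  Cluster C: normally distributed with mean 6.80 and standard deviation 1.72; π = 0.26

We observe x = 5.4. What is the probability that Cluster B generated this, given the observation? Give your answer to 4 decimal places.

Apply Bayes' rule: the posterior for each component is proportional to its prior times its likelihood at x.
Evaluate each component's likelihood at the observed value:
  p_A = 0.121019
  p_B = 0.234901
  p_C = 0.166539
Prior × likelihood for each component:
  w_A·p_A = 0.30 × 0.121019 = 0.0363056
  w_B·p_B = 0.44 × 0.234901 = 0.103356
  w_C·p_C = 0.26 × 0.166539 = 0.0433003
Evidence: 0.0363056 + 0.103356 + 0.0433003 = 0.182962
Responsibility of Cluster B: 0.103356 / 0.182962 ≈ 0.5649

0.5649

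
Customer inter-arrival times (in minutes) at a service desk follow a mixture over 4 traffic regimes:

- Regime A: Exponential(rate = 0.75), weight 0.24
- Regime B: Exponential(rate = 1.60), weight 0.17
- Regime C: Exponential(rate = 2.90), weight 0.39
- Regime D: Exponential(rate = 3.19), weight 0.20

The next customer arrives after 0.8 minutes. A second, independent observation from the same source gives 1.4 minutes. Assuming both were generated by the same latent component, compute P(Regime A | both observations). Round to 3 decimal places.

0.561

By Bayes' theorem, P(k | x) = π_k f_k(x) / Σ_j π_j f_j(x).
Since both observations come from the same component, the likelihood for component k is f_k(x₁)·f_k(x₂).
  p_A = [0.75·e^(−0.75·0.8) = 0.75·e^(−0.6000) = 0.411609] × [0.262453] = 0.108028
  p_B = [1.60·e^(−1.60·0.8) = 1.60·e^(−1.2800) = 0.44486] × [0.170334] = 0.0757746
  p_C = [2.90·e^(−2.90·0.8) = 2.90·e^(−2.3200) = 0.284993] × [0.0500222] = 0.014256
  p_D = [3.19·e^(−3.19·0.8) = 3.19·e^(−2.5520) = 0.248583] × [0.0366633] = 0.00911387
Prior × likelihood for each component:
  π_A·p_A = 0.24 × 0.108028 = 0.0259267
  π_B·p_B = 0.17 × 0.0757746 = 0.0128817
  π_C·p_C = 0.39 × 0.014256 = 0.00555983
  π_D·p_D = 0.20 × 0.00911387 = 0.00182277
Denominator: 0.0259267 + 0.0128817 + 0.00555983 + 0.00182277 = 0.046191
P(Regime A | x) ≈ 0.561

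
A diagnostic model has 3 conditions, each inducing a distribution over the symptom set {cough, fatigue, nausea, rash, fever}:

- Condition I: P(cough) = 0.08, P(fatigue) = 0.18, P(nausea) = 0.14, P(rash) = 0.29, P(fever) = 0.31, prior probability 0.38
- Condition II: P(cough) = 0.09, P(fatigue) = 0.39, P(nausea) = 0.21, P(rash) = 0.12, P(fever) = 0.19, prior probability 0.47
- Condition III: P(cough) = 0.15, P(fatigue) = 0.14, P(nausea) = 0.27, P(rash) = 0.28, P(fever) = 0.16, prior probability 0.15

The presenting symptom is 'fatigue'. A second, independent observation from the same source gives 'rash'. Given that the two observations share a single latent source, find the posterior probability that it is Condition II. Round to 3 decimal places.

By Bayes' theorem, P(k | x) = π_k f_k(x) / Σ_j π_j f_j(x).
Since both observations come from the same component, the likelihood for component k is f_k(x₁)·f_k(x₂).
  L_I = [0.18] × [0.29] = 0.0522
  L_II = [0.39] × [0.12] = 0.0468
  L_III = [0.14] × [0.28] = 0.0392
Unnormalised posteriors:
  π_I·L_I = 0.38 × 0.0522 = 0.019836
  π_II·L_II = 0.47 × 0.0468 = 0.021996
  π_III·L_III = 0.15 × 0.0392 = 0.00588
Normaliser: 0.019836 + 0.021996 + 0.00588 = 0.047712
P(Condition II | data) ≈ 0.461

0.461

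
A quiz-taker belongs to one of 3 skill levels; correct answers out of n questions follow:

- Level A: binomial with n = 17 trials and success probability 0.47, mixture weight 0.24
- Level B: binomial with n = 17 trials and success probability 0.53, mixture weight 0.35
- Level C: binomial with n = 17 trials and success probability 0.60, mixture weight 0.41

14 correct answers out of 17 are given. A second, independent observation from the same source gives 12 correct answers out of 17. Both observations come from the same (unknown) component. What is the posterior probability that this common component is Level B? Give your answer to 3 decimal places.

0.109

The responsibility of component k is w_k f_k(x) divided by Σ_j w_j f_j(x).
Since both observations come from the same component, the likelihood for component k is f_k(x₁)·f_k(x₂).
  p_A = [0.0025984] × [0.030068] = 7.81287e-05
  p_B = [0.00974237] × [0.0697188] = 0.000679227
  p_C = [0.0341041] × [0.137932] = 0.00470405
Prior × likelihood for each component:
  w_A·p_A = 0.24 × 7.81287e-05 = 1.87509e-05
  w_B·p_B = 0.35 × 0.000679227 = 0.000237729
  w_C·p_C = 0.41 × 0.00470405 = 0.00192866
Normaliser: 1.87509e-05 + 0.000237729 + 0.00192866 = 0.00218514
Responsibility of Level B: 0.000237729 / 0.00218514 ≈ 0.109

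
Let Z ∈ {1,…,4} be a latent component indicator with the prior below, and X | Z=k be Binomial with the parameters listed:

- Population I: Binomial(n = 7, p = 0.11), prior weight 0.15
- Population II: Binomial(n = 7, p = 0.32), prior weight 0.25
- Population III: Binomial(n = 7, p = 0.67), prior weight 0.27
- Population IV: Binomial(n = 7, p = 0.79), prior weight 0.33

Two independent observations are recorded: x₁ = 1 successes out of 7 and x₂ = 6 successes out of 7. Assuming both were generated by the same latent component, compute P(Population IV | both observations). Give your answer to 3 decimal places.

0.082

Apply Bayes' rule: the posterior for each component is proportional to its prior times its likelihood at x.
Since both observations come from the same component, the likelihood for component k is f_k(x₁)·f_k(x₂).
  f_I = [C(7,1)·0.11^1·0.89^6 = 7·0.11·0.496981 = 0.382676] × [1.10368e-05] = 4.22352e-06
  f_II = [C(7,1)·0.32^1·0.68^6 = 7·0.32·0.0988675 = 0.221463] × [0.00511101] = 0.0011319
  f_III = [C(7,1)·0.67^1·0.33^6 = 7·0.67·0.00129147 = 0.00605698] × [0.208959] = 0.00126566
  f_IV = [C(7,1)·0.79^1·0.21^6 = 7·0.79·8.57661e-05 = 0.000474287] × [0.357339] = 0.000169481
Multiply by the mixture weights:
  π_I·f_I = 0.15 × 4.22352e-06 = 6.33529e-07
  π_II·f_II = 0.25 × 0.0011319 = 0.000282975
  π_III·f_III = 0.27 × 0.00126566 = 0.000341728
  π_IV·f_IV = 0.33 × 0.000169481 = 5.59287e-05
Denominator: 6.33529e-07 + 0.000282975 + 0.000341728 + 5.59287e-05 = 0.000681266
P(Population IV | data) = 5.59287e-05 / 0.000681266 ≈ 0.082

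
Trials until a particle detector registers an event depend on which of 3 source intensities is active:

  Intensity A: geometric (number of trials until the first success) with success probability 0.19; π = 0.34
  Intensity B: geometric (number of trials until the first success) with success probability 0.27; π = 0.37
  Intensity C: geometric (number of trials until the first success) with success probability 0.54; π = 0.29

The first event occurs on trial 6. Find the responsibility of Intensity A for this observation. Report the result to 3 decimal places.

0.485

By Bayes' theorem, P(k | x) = P(Z=k) f_k(x) / Σ_j P(Z=j) f_j(x).
Geometric probabilities:
  f_A = 0.19·(1−0.19)^5 = 0.19·0.348678 = 0.0662489
  f_B = 0.27·(1−0.27)^5 = 0.27·0.207307 = 0.0559729
  f_C = 0.54·(1−0.54)^5 = 0.54·0.0205963 = 0.011122
Unnormalised posteriors:
  P(Z=A)·f_A = 0.34 × 0.0662489 = 0.0225246
  P(Z=B)·f_B = 0.37 × 0.0559729 = 0.02071
  P(Z=C)·f_C = 0.29 × 0.011122 = 0.00322538
Sum: 0.0225246 + 0.02071 + 0.00322538 = 0.04646
P(Intensity A | x) ≈ 0.485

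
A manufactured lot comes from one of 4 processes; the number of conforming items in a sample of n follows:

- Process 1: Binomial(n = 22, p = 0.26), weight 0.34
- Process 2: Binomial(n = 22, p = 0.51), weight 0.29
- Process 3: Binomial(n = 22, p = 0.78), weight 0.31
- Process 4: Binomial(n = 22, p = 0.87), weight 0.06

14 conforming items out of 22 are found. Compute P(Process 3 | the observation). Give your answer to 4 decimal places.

P(component k | x) = P(Z=k)·f_k(x) / marginal(x), where marginal(x) = Σ_j P(Z=j)·f_j(x).
Evaluate each component's likelihood at the observed value:
  p_1 = 0.000185489
  p_2 = 0.0855833
  p_3 = 0.0541432
  p_4 = 0.00371239
Prior × likelihood for each component:
  P(Z=1)·p_1 = 0.34 × 0.000185489 = 6.30663e-05
  P(Z=2)·p_2 = 0.29 × 0.0855833 = 0.0248191
  P(Z=3)·p_3 = 0.31 × 0.0541432 = 0.0167844
  P(Z=4)·p_4 = 0.06 × 0.00371239 = 0.000222744
Normaliser: 6.30663e-05 + 0.0248191 + 0.0167844 + 0.000222744 = 0.0418893
P(Process 3 | 14 conforming items out of 22) = 0.0167844 / 0.0418893 ≈ 0.4007

0.4007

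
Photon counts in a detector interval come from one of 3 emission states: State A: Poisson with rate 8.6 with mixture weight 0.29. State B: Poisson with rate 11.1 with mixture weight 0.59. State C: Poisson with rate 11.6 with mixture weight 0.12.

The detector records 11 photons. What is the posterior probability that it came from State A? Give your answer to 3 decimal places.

0.232

By Bayes' theorem, P(k | x) = P(Z=k) f_k(x) / Σ_j P(Z=j) f_j(x).
Component likelihoods at x = 11 photons:
  p_A = 0.0877798
  p_B = 0.119324
  p_C = 0.117508
Prior × likelihood for each component:
  P(Z=A)·p_A = 0.29 × 0.0877798 = 0.0254561
  P(Z=B)·p_B = 0.59 × 0.119324 = 0.0704012
  P(Z=C)·p_C = 0.12 × 0.117508 = 0.0141009
Marginal: 0.0254561 + 0.0704012 + 0.0141009 = 0.109958
P(State A | the observation) = 0.0254561 / 0.109958 ≈ 0.232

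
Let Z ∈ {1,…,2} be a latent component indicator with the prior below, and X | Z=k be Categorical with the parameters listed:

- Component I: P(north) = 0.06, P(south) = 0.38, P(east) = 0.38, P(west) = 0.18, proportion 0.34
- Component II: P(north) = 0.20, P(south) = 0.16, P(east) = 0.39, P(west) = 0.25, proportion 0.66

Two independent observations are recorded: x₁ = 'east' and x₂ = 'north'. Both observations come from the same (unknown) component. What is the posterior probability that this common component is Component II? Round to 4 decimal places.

0.8691

Apply Bayes' rule: the posterior for each component is proportional to its prior times its likelihood at x.
Since both observations come from the same component, the likelihood for component k is f_k(x₁)·f_k(x₂).
  L_I = [P(east | comp) = 0.38] × [0.06] = 0.0228
  L_II = [P(east | comp) = 0.39] × [0.2] = 0.078
Unnormalised posteriors:
  P(Z=I)·L_I = 0.34 × 0.0228 = 0.007752
  P(Z=II)·L_II = 0.66 × 0.078 = 0.05148
Denominator: 0.007752 + 0.05148 = 0.059232
P(Component II | x₁,x₂) = 0.05148 / 0.059232 ≈ 0.8691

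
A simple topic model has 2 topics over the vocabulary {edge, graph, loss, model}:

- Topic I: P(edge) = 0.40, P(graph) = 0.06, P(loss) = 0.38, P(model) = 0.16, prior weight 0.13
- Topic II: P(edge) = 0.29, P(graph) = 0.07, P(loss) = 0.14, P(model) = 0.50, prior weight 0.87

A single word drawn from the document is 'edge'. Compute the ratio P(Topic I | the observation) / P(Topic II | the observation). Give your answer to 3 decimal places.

Only the two components matter; the odds are (w_i f_i(x)) / (w_j f_j(x)).
Component likelihoods at x = 'edge':
  f_I = 0.4
  f_II = 0.29
Odds = (0.13/0.87) × (0.4/0.29) = 0.149425 × 1.37931 ≈ 0.206

0.206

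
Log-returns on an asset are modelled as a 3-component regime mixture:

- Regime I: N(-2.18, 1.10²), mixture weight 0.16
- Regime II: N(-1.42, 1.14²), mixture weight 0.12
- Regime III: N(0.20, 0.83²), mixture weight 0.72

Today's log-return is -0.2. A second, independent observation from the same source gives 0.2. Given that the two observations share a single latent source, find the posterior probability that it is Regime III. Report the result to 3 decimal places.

0.977

By Bayes' theorem, P(k | x) = π_k f_k(x) / Σ_j π_j f_j(x).
Since both observations come from the same component, the likelihood for component k is f_k(x₁)·f_k(x₂).
  f_I = [0.0717729] × [0.0349125] = 0.00250577
  f_II = [0.197384] × [0.127497] = 0.0251659
  f_III = [0.427955] × [0.480653] = 0.205698
Prior × likelihood for each component:
  π_I·f_I = 0.16 × 0.00250577 = 0.000400923
  π_II·f_II = 0.12 × 0.0251659 = 0.0030199
  π_III·f_III = 0.72 × 0.205698 = 0.148103
Evidence: 0.000400923 + 0.0030199 + 0.148103 = 0.151524
Responsibility of Regime III: 0.148103 / 0.151524 ≈ 0.977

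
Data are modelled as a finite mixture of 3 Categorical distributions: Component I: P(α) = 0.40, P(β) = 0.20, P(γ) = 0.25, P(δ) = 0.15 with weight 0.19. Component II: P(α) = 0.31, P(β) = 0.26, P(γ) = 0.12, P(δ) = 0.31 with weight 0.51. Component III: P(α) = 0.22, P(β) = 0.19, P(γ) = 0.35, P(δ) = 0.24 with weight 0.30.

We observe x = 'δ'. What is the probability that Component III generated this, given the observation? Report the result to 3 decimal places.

0.278

The responsibility of component k is π_k f_k(x) divided by Σ_j π_j f_j(x).
Component likelihoods at x = 'δ':
  L_I = P(δ | comp) = 0.15
  L_II = P(δ | comp) = 0.31
  L_III = P(δ | comp) = 0.24
Unnormalised posteriors:
  π_I·L_I = 0.19 × 0.15 = 0.0285
  π_II·L_II = 0.51 × 0.31 = 0.1581
  π_III·L_III = 0.30 × 0.24 = 0.072
Evidence: 0.0285 + 0.1581 + 0.072 = 0.2586
P(Component III | the observation) ≈ 0.278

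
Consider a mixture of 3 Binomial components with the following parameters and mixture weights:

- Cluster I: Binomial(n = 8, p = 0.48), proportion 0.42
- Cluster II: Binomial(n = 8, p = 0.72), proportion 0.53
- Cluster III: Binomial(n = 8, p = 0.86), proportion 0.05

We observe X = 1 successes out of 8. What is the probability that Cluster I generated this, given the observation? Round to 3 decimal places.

0.976

Posterior ∝ prior × likelihood, so P(k | x) ∝ w_k f_k(x); normalise over all components.
Binomial probabilities:
  L_I = C(8,1)·0.48^1·0.52^7 = 8·0.48·0.0102807 = 0.039478
  L_II = C(8,1)·0.72^1·0.28^7 = 8·0.72·0.000134929 = 0.000777193
  L_III = C(8,1)·0.86^1·0.14^7 = 8·0.86·1.05414e-06 = 7.25245e-06
Weight by the priors:
  w_I·L_I = 0.42 × 0.039478 = 0.0165807
  w_II·L_II = 0.53 × 0.000777193 = 0.000411912
  w_III·L_III = 0.05 × 7.25245e-06 = 3.62622e-07
Sum: 0.0165807 + 0.000411912 + 3.62622e-07 = 0.016993
So the posterior for Cluster I is 0.0165807 / 0.016993 ≈ 0.976.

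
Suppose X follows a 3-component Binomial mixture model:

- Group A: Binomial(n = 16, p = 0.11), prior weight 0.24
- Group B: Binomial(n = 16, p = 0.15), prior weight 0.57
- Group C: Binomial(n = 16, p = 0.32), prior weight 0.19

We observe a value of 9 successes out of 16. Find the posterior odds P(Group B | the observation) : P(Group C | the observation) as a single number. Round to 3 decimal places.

0.016

Posterior odds = (π_i f_i(x)) / (π_j f_j(x)); the normalising sum cancels.
Component likelihoods at x = 9 successes out of 16:
  p_A = C(16,9)·0.11^9·0.89^7 = 11440·2.35795e-09·0.442313 = 1.19314e-05
  p_B = C(16,9)·0.15^9·0.85^7 = 11440·3.84434e-08·0.320577 = 0.000140987
  p_C = C(16,9)·0.32^9·0.68^7 = 11440·3.51844e-05·0.0672299 = 0.0270606
Odds = (0.57/0.19) × (0.000140987/0.0270606) = 3 × 0.00521005 ≈ 0.016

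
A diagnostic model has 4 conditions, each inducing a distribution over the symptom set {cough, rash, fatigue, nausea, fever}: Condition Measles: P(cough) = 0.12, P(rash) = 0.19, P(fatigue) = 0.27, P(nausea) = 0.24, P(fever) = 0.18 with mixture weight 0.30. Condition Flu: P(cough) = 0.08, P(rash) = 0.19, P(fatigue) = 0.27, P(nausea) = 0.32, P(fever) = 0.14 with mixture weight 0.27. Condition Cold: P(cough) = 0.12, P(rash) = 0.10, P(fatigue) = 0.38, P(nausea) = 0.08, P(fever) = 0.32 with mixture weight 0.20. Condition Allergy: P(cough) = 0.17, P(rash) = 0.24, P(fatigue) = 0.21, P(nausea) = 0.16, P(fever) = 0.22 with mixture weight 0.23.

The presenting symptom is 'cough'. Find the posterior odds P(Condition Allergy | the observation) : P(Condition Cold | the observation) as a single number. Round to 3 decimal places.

1.629

The posterior odds equal the prior odds times the likelihood ratio: (P(Z=i)/P(Z=j))·(f_i(x)/f_j(x)).
Evaluate each component's likelihood at the observed value:
  p_Measles = 0.12
  p_Flu = 0.08
  p_Cold = 0.12
  p_Allergy = 0.17
Posterior odds = (P(Z=Allergy)·p_Allergy) / (P(Z=Cold)·p_Cold) = (0.23·0.17) / (0.20·0.12) = 0.0391 / 0.024 ≈ 1.629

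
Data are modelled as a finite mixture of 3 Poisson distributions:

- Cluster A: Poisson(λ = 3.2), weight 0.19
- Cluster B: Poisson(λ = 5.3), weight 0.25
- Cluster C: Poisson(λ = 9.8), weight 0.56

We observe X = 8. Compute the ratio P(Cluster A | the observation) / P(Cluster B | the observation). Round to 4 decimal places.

Since P(k|x) ∝ π_k f_k(x), the posterior odds are π_i f_i(x) / (π_j f_j(x)).
Poisson probabilities:
  p_A = e^(−3.2)·3.2^8/8! = 0.0111157
  p_B = e^(−5.3)·5.3^8/8! = 0.0770772
  p_C = e^(−9.8)·9.8^8/8! = 0.117004
Odds = (0.19/0.25) × (0.0111157/0.0770772) = 0.76 × 0.144215 ≈ 0.1096

0.1096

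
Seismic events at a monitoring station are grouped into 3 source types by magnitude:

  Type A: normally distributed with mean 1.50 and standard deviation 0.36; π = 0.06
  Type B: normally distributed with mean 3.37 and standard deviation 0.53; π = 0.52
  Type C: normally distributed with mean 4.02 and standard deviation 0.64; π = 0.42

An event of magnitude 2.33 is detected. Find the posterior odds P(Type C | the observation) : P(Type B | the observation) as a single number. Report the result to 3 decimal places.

Since P(k|x) ∝ π_k f_k(x), the posterior odds are π_i f_i(x) / (π_j f_j(x)).
Component likelihoods at x = 2.33:
  p_A = (1/(0.36·√(2π)))·exp(−(2.33−1.50)²/(2·0.36²)) = 1.108173·exp(-2.65779) = 0.077686
  p_B = (1/(0.53·√(2π)))·exp(−(2.33−3.37)²/(2·0.53²)) = 0.752721·exp(-1.92524) = 0.109777
  p_C = (1/(0.64·√(2π)))·exp(−(2.33−4.02)²/(2·0.64²)) = 0.623347·exp(-3.48645) = 0.0190802
Odds = (0.42/0.52) × (0.0190802/0.109777) = 0.807692 × 0.173809 ≈ 0.140

0.140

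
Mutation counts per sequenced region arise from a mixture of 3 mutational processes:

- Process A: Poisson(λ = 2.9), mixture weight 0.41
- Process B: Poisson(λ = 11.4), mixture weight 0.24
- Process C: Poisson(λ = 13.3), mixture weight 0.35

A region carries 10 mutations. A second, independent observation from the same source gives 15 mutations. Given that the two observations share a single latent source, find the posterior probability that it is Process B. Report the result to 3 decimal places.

0.394

Apply Bayes' rule: the posterior for each component is proportional to its prior times its likelihood at x.
Since both observations come from the same component, the likelihood for component k is f_k(x₁)·f_k(x₂).
  L_A = [0.000637915] × [3.63092e-07] = 2.31622e-10
  L_B = [0.114374] × [0.0611105] = 0.00698947
  L_C = [0.0799166] × [0.0922908] = 0.00737556
Unnormalised posteriors:
  w_A·L_A = 0.41 × 2.31622e-10 = 9.49649e-11
  w_B·L_B = 0.24 × 0.00698947 = 0.00167747
  w_C·L_C = 0.35 × 0.00737556 = 0.00258145
Denominator: 9.49649e-11 + 0.00167747 + 0.00258145 = 0.00425892
P(Process B | x₁,x₂) = 0.00167747 / 0.00425892 ≈ 0.394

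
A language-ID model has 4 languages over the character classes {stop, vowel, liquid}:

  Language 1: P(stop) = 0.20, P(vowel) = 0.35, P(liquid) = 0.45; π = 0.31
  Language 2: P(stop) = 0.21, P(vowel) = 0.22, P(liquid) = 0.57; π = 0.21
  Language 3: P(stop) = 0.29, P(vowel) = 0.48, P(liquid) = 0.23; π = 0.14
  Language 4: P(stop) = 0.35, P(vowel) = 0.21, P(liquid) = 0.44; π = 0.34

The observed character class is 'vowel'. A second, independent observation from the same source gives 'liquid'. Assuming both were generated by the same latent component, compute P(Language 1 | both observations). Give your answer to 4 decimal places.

P(component k | x) = P(Z=k)·f_k(x) / marginal(x), where marginal(x) = Σ_j P(Z=j)·f_j(x).
Since both observations come from the same component, the likelihood for component k is f_k(x₁)·f_k(x₂).
  L_1 = [0.35] × [0.45] = 0.1575
  L_2 = [0.22] × [0.57] = 0.1254
  L_3 = [0.48] × [0.23] = 0.1104
  L_4 = [0.21] × [0.44] = 0.0924
Unnormalised posteriors:
  P(Z=1)·L_1 = 0.31 × 0.1575 = 0.048825
  P(Z=2)·L_2 = 0.21 × 0.1254 = 0.026334
  P(Z=3)·L_3 = 0.14 × 0.1104 = 0.015456
  P(Z=4)·L_4 = 0.34 × 0.0924 = 0.031416
Marginal: 0.048825 + 0.026334 + 0.015456 + 0.031416 = 0.122031
P(Language 1 | x₁, x₂) = 0.048825 / 0.122031 ≈ 0.4001

0.4001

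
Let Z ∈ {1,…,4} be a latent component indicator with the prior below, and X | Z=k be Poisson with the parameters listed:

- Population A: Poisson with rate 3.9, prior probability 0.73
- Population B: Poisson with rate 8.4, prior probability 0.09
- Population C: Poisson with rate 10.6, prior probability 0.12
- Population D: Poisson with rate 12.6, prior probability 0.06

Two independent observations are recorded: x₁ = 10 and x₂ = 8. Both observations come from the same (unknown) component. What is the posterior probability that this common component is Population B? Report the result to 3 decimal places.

0.423

By Bayes' theorem, P(k | x) = w_k f_k(x) / Σ_j w_j f_j(x).
Since both observations come from the same component, the likelihood for component k is f_k(x₁)·f_k(x₂).
  L_A = [0.00454082] × [0.0268688] = 0.000122006
  L_B = [0.108382] × [0.138242] = 0.0149829
  L_C = [0.122963] × [0.0984929] = 0.012111
  L_D = [0.0937199] × [0.0531292] = 0.00497927
Unnormalised posteriors:
  w_A·L_A = 0.73 × 0.000122006 = 8.90646e-05
  w_B·L_B = 0.09 × 0.0149829 = 0.00134846
  w_C·L_C = 0.12 × 0.012111 = 0.00145332
  w_D·L_D = 0.06 × 0.00497927 = 0.000298756
Sum: 8.90646e-05 + 0.00134846 + 0.00145332 + 0.000298756 = 0.0031896
Responsibility of Population B: 0.00134846 / 0.0031896 ≈ 0.423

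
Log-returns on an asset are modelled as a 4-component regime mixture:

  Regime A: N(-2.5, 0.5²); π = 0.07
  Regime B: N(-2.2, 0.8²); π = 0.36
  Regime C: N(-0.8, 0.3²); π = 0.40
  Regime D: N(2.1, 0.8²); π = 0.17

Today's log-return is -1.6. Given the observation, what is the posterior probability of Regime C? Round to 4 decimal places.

Apply Bayes' rule: the posterior for each component is proportional to its prior times its likelihood at x.
Evaluate each component's likelihood at the observed value:
  f_A = (1/(0.5·√(2π)))·exp(−(-1.6−-2.5)²/(2·0.5²)) = 0.797885·exp(-1.62000) = 0.1579
  f_B = (1/(0.8·√(2π)))·exp(−(-1.6−-2.2)²/(2·0.8²)) = 0.498678·exp(-0.28125) = 0.376422
  f_C = (1/(0.3·√(2π)))·exp(−(-1.6−-0.8)²/(2·0.3²)) = 1.329808·exp(-3.55556) = 0.0379866
  f_D = (1/(0.8·√(2π)))·exp(−(-1.6−2.1)²/(2·0.8²)) = 0.498678·exp(-10.69531) = 1.12955e-05
Multiply by the mixture weights:
  π_A·f_A = 0.07 × 0.1579 = 0.011053
  π_B·f_B = 0.36 × 0.376422 = 0.135512
  π_C·f_C = 0.40 × 0.0379866 = 0.0151946
  π_D·f_D = 0.17 × 1.12955e-05 = 1.92023e-06
Marginal: 0.011053 + 0.135512 + 0.0151946 + 1.92023e-06 = 0.161761
Responsibility of Regime C: 0.0151946 / 0.161761 ≈ 0.0939

0.0939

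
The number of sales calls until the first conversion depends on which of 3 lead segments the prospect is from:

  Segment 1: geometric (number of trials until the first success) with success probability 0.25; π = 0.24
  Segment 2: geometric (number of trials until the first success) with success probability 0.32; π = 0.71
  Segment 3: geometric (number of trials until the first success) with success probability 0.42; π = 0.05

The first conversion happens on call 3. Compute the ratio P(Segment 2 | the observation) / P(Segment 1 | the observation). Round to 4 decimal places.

Since P(k|x) ∝ w_k f_k(x), the posterior odds are w_i f_i(x) / (w_j f_j(x)).
Geometric probabilities:
  f_1 = 0.25·(1−0.25)^2 = 0.25·0.5625 = 0.140625
  f_2 = 0.32·(1−0.32)^2 = 0.32·0.4624 = 0.147968
  f_3 = 0.42·(1−0.42)^2 = 0.42·0.3364 = 0.141288
0.105057 / 0.03375 ≈ 3.1128

3.1128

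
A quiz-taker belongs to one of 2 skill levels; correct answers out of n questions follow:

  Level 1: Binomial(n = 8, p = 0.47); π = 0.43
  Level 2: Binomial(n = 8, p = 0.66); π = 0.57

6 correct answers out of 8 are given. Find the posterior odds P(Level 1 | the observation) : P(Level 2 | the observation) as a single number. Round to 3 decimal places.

The posterior odds equal the prior odds times the likelihood ratio: (w_i/w_j)·(f_i(x)/f_j(x)).
Evaluate each component's likelihood at the observed value:
  f_1 = 0.0847807
  f_2 = 0.267534
Posterior odds = (w_1·f_1) / (w_2·f_2) = (0.43·0.0847807) / (0.57·0.267534) = 0.0364557 / 0.152495 ≈ 0.239

0.239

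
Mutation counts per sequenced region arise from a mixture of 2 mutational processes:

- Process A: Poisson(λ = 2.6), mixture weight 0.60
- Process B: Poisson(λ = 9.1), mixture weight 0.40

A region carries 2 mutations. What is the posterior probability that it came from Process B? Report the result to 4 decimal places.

Posterior ∝ prior × likelihood, so P(k | x) ∝ π_k f_k(x); normalise over all components.
Component likelihoods at x = 2 mutations:
  L_A = e^(−2.6)·2.6^2/2! = 0.251045
  L_B = e^(−9.1)·9.1^2/2! = 0.00462352
Multiply by the mixture weights:
  π_A·L_A = 0.60 × 0.251045 = 0.150627
  π_B·L_B = 0.40 × 0.00462352 = 0.00184941
Normaliser: 0.150627 + 0.00184941 = 0.152476
So the posterior for Process B is 0.00184941 / 0.152476 ≈ 0.0121.

0.0121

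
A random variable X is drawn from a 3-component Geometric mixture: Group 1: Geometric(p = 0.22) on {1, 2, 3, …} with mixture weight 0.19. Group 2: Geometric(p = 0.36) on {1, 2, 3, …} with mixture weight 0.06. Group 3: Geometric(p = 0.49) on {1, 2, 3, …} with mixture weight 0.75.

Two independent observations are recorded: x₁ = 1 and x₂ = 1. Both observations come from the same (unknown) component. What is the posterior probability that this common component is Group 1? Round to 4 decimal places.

By Bayes' theorem, P(k | x) = π_k f_k(x) / Σ_j π_j f_j(x).
Since both observations come from the same component, the likelihood for component k is f_k(x₁)·f_k(x₂).
  p_1 = [0.22·(1−0.22)^0 = 0.22·1 = 0.22] × [0.22] = 0.0484
  p_2 = [0.36·(1−0.36)^0 = 0.36·1 = 0.36] × [0.36] = 0.1296
  p_3 = [0.49·(1−0.49)^0 = 0.49·1 = 0.49] × [0.49] = 0.2401
Unnormalised posteriors:
  π_1·p_1 = 0.19 × 0.0484 = 0.009196
  π_2·p_2 = 0.06 × 0.1296 = 0.007776
  π_3·p_3 = 0.75 × 0.2401 = 0.180075
Normaliser: 0.009196 + 0.007776 + 0.180075 = 0.197047
So the posterior for Group 1 is 0.009196 / 0.197047 ≈ 0.0467.

0.0467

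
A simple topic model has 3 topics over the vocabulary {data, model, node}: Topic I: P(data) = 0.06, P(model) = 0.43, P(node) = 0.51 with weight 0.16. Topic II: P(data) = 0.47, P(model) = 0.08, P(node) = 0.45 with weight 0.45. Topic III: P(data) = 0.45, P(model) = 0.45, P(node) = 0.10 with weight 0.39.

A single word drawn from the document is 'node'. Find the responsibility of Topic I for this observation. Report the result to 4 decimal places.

0.2526

P(component k | x) = π_k·f_k(x) / marginal(x), where marginal(x) = Σ_j π_j·f_j(x).
Component likelihoods at x = 'node':
  p_I = P(node | comp) = 0.51
  p_II = P(node | comp) = 0.45
  p_III = P(node | comp) = 0.10
Weight by the priors:
  π_I·p_I = 0.16 × 0.51 = 0.0816
  π_II·p_II = 0.45 × 0.45 = 0.2025
  π_III·p_III = 0.39 × 0.1 = 0.039
Denominator: 0.0816 + 0.2025 + 0.039 = 0.3231
Responsibility of Topic I: 0.0816 / 0.3231 ≈ 0.2526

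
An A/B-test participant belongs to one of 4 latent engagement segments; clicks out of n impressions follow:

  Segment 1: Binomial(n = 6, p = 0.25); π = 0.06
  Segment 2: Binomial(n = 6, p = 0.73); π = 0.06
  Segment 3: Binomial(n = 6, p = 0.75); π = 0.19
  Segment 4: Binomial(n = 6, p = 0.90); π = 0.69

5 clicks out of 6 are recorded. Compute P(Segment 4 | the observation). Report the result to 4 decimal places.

Posterior ∝ prior × likelihood, so P(k | x) ∝ π_k f_k(x); normalise over all components.
Evaluate each component's likelihood at the observed value:
  p_1 = 0.00439453
  p_2 = 0.335838
  p_3 = 0.355957
  p_4 = 0.354294
Weight by the priors:
  π_1·p_1 = 0.06 × 0.00439453 = 0.000263672
  π_2·p_2 = 0.06 × 0.335838 = 0.0201503
  π_3·p_3 = 0.19 × 0.355957 = 0.0676318
  π_4·p_4 = 0.69 × 0.354294 = 0.244463
Evidence: 0.000263672 + 0.0201503 + 0.0676318 + 0.244463 = 0.332509
P(Segment 4 | x) ≈ 0.7352

0.7352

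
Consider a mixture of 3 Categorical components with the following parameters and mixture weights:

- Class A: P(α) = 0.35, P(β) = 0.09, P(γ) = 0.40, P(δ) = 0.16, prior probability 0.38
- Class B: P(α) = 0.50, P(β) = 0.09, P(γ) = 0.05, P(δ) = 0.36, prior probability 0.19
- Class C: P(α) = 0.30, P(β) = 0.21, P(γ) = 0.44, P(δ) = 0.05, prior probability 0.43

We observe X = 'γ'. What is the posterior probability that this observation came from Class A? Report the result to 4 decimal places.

Apply Bayes' rule: the posterior for each component is proportional to its prior times its likelihood at x.
Categorical probabilities:
  L_A = 0.4
  L_B = 0.05
  L_C = 0.44
Unnormalised posteriors:
  w_A·L_A = 0.38 × 0.4 = 0.152
  w_B·L_B = 0.19 × 0.05 = 0.0095
  w_C·L_C = 0.43 × 0.44 = 0.1892
Sum: 0.152 + 0.0095 + 0.1892 = 0.3507
Responsibility of Class A: 0.152 / 0.3507 ≈ 0.4334

0.4334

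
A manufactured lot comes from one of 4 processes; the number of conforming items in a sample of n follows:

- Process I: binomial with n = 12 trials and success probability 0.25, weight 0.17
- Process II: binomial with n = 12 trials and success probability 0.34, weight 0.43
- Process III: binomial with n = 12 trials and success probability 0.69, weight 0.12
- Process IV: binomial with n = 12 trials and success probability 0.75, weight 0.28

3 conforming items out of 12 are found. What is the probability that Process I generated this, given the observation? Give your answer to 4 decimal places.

0.3310

The responsibility of component k is w_k f_k(x) divided by Σ_j w_j f_j(x).
Evaluate each component's likelihood at the observed value:
  f_I = 0.258104
  f_II = 0.205473
  f_III = 0.00191084
  f_IV = 0.000354052
Prior × likelihood for each component:
  w_I·f_I = 0.17 × 0.258104 = 0.0438776
  w_II·f_II = 0.43 × 0.205473 = 0.0883534
  w_III·f_III = 0.12 × 0.00191084 = 0.000229301
  w_IV·f_IV = 0.28 × 0.000354052 = 9.91344e-05
Normaliser: 0.0438776 + 0.0883534 + 0.000229301 + 9.91344e-05 = 0.132559
P(Process I | the observation) = 0.0438776 / 0.132559 ≈ 0.3310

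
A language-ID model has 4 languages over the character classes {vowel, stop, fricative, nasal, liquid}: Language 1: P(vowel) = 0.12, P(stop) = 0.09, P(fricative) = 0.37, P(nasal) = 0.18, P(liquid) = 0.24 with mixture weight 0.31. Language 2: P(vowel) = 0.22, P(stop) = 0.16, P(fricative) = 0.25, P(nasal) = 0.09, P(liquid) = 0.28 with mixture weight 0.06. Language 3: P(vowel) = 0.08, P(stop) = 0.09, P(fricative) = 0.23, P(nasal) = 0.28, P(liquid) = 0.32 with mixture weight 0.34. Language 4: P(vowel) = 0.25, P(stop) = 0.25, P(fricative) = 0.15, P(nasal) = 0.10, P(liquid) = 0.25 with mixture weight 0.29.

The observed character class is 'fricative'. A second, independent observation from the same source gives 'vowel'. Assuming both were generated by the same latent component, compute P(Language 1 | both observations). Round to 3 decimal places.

By Bayes' theorem, P(k | x) = w_k f_k(x) / Σ_j w_j f_j(x).
Since both observations come from the same component, the likelihood for component k is f_k(x₁)·f_k(x₂).
  f_1 = [P(fricative | comp) = 0.37] × [0.12] = 0.0444
  f_2 = [P(fricative | comp) = 0.25] × [0.22] = 0.055
  f_3 = [P(fricative | comp) = 0.23] × [0.08] = 0.0184
  f_4 = [P(fricative | comp) = 0.15] × [0.25] = 0.0375
Weight by the priors:
  w_1·f_1 = 0.31 × 0.0444 = 0.013764
  w_2·f_2 = 0.06 × 0.055 = 0.0033
  w_3·f_3 = 0.34 × 0.0184 = 0.006256
  w_4·f_4 = 0.29 × 0.0375 = 0.010875
Evidence: 0.013764 + 0.0033 + 0.006256 + 0.010875 = 0.034195
Responsibility of Language 1: 0.013764 / 0.034195 ≈ 0.403

0.403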